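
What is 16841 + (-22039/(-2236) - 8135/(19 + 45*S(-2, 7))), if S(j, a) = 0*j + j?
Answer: 2693364425/158756 ≈ 16965.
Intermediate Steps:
S(j, a) = j (S(j, a) = 0 + j = j)
16841 + (-22039/(-2236) - 8135/(19 + 45*S(-2, 7))) = 16841 + (-22039/(-2236) - 8135/(19 + 45*(-2))) = 16841 + (-22039*(-1/2236) - 8135/(19 - 90)) = 16841 + (22039/2236 - 8135/(-71)) = 16841 + (22039/2236 - 8135*(-1/71)) = 16841 + (22039/2236 + 8135/71) = 16841 + 19754629/158756 = 2693364425/158756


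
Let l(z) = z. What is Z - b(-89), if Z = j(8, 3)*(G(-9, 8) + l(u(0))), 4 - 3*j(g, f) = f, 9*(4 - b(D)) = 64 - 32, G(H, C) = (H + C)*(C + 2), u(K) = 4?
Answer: -22/9 ≈ -2.4444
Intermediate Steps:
G(H, C) = (2 + C)*(C + H) (G(H, C) = (C + H)*(2 + C) = (2 + C)*(C + H))
b(D) = 4/9 (b(D) = 4 - (64 - 32)/9 = 4 - ⅑*32 = 4 - 32/9 = 4/9)
j(g, f) = 4/3 - f/3
Z = -2 (Z = (4/3 - ⅓*3)*((8² + 2*8 + 2*(-9) + 8*(-9)) + 4) = (4/3 - 1)*((64 + 16 - 18 - 72) + 4) = (-10 + 4)/3 = (⅓)*(-6) = -2)
Z - b(-89) = -2 - 1*4/9 = -2 - 4/9 = -22/9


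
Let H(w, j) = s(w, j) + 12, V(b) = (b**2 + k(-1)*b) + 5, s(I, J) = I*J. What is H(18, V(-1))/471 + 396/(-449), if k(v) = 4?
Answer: -54988/70493 ≈ -0.78005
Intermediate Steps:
V(b) = 5 + b**2 + 4*b (V(b) = (b**2 + 4*b) + 5 = 5 + b**2 + 4*b)
H(w, j) = 12 + j*w (H(w, j) = w*j + 12 = j*w + 12 = 12 + j*w)
H(18, V(-1))/471 + 396/(-449) = (12 + (5 + (-1)**2 + 4*(-1))*18)/471 + 396/(-449) = (12 + (5 + 1 - 4)*18)*(1/471) + 396*(-1/449) = (12 + 2*18)*(1/471) - 396/449 = (12 + 36)*(1/471) - 396/449 = 48*(1/471) - 396/449 = 16/157 - 396/449 = -54988/70493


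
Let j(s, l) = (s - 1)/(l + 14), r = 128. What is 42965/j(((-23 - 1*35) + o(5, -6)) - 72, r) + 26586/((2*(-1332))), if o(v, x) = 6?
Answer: -180627413/3700 ≈ -48818.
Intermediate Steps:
j(s, l) = (-1 + s)/(14 + l)
42965/j(((-23 - 1*35) + o(5, -6)) - 72, r) + 26586/((2*(-1332))) = 42965/(((-1 + (((-23 - 1*35) + 6) - 72))/(14 + 128))) + 26586/((2*(-1332))) = 42965/(((-1 + (((-23 - 35) + 6) - 72))/142)) + 26586/(-2664) = 42965/(((-1 + ((-58 + 6) - 72))/142)) + 26586*(-1/2664) = 42965/(((-1 + (-52 - 72))/142)) - 1477/148 = 42965/(((-1 - 124)/142)) - 1477/148 = 42965/(((1/142)*(-125))) - 1477/148 = 42965/(-125/142) - 1477/148 = 42965*(-142/125) - 1477/148 = -1220206/25 - 1477/148 = -180627413/3700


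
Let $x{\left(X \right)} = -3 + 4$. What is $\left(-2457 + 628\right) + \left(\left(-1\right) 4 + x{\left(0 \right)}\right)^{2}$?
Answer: $-1820$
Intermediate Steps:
$x{\left(X \right)} = 1$
$\left(-2457 + 628\right) + \left(\left(-1\right) 4 + x{\left(0 \right)}\right)^{2} = \left(-2457 + 628\right) + \left(\left(-1\right) 4 + 1\right)^{2} = -1829 + \left(-4 + 1\right)^{2} = -1829 + \left(-3\right)^{2} = -1829 + 9 = -1820$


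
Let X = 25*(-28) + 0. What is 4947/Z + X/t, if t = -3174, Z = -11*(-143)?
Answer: 8401439/2496351 ≈ 3.3655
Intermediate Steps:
Z = 1573
X = -700 (X = -700 + 0 = -700)
4947/Z + X/t = 4947/1573 - 700/(-3174) = 4947*(1/1573) - 700*(-1/3174) = 4947/1573 + 350/1587 = 8401439/2496351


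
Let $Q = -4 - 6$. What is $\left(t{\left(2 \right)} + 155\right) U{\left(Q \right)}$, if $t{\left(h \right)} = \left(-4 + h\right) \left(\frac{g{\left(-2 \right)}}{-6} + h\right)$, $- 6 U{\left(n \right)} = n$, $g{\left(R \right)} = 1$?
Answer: $\frac{2270}{9} \approx 252.22$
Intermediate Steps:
$Q = -10$ ($Q = -4 - 6 = -10$)
$U{\left(n \right)} = - \frac{n}{6}$
$t{\left(h \right)} = \left(-4 + h\right) \left(- \frac{1}{6} + h\right)$ ($t{\left(h \right)} = \left(-4 + h\right) \left(1 \frac{1}{-6} + h\right) = \left(-4 + h\right) \left(1 \left(- \frac{1}{6}\right) + h\right) = \left(-4 + h\right) \left(- \frac{1}{6} + h\right)$)
$\left(t{\left(2 \right)} + 155\right) U{\left(Q \right)} = \left(\left(\frac{2}{3} + 2^{2} - \frac{25}{3}\right) + 155\right) \left(\left(- \frac{1}{6}\right) \left(-10\right)\right) = \left(\left(\frac{2}{3} + 4 - \frac{25}{3}\right) + 155\right) \frac{5}{3} = \left(- \frac{11}{3} + 155\right) \frac{5}{3} = \frac{454}{3} \cdot \frac{5}{3} = \frac{2270}{9}$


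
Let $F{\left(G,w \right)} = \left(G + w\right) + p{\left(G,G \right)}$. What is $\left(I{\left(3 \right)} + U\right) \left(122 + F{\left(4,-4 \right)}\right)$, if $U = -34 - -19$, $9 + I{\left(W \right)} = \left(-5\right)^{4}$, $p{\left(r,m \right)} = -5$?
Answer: $70317$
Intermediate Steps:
$F{\left(G,w \right)} = -5 + G + w$ ($F{\left(G,w \right)} = \left(G + w\right) - 5 = -5 + G + w$)
$I{\left(W \right)} = 616$ ($I{\left(W \right)} = -9 + \left(-5\right)^{4} = -9 + 625 = 616$)
$U = -15$ ($U = -34 + 19 = -15$)
$\left(I{\left(3 \right)} + U\right) \left(122 + F{\left(4,-4 \right)}\right) = \left(616 - 15\right) \left(122 - 5\right) = 601 \left(122 - 5\right) = 601 \cdot 117 = 70317$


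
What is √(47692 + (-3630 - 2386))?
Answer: 2*√10419 ≈ 204.15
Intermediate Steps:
√(47692 + (-3630 - 2386)) = √(47692 - 6016) = √41676 = 2*√10419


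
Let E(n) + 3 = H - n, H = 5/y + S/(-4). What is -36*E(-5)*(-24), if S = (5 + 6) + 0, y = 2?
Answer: 1512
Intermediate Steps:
S = 11 (S = 11 + 0 = 11)
H = -¼ (H = 5/2 + 11/(-4) = 5*(½) + 11*(-¼) = 5/2 - 11/4 = -¼ ≈ -0.25000)
E(n) = -13/4 - n (E(n) = -3 + (-¼ - n) = -13/4 - n)
-36*E(-5)*(-24) = -36*(-13/4 - 1*(-5))*(-24) = -36*(-13/4 + 5)*(-24) = -36*7/4*(-24) = -63*(-24) = 1512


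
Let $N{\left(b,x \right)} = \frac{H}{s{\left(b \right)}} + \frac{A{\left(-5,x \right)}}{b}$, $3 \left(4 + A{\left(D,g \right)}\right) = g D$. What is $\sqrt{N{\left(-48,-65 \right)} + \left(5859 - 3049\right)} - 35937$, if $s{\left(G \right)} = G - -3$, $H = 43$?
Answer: $-35937 + \frac{\sqrt{10104735}}{60} \approx -35884.0$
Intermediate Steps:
$A{\left(D,g \right)} = -4 + \frac{D g}{3}$ ($A{\left(D,g \right)} = -4 + \frac{g D}{3} = -4 + \frac{D g}{3}$)
$s{\left(G \right)} = 3 + G$ ($s{\left(G \right)} = G + 3 = 3 + G$)
$N{\left(b,x \right)} = \frac{43}{3 + b} + \frac{-4 - \frac{5 x}{3}}{b}$ ($N{\left(b,x \right)} = \frac{43}{3 + b} + \frac{-4 + \frac{1}{3} \left(-5\right) x}{b} = \frac{43}{3 + b} + \frac{-4 - \frac{5 x}{3}}{b}$)
$\sqrt{N{\left(-48,-65 \right)} + \left(5859 - 3049\right)} - 35937 = \sqrt{\frac{129 \left(-48\right) - \left(3 - 48\right) \left(12 + 5 \left(-65\right)\right)}{3 \left(-48\right) \left(3 - 48\right)} + \left(5859 - 3049\right)} - 35937 = \sqrt{\frac{1}{3} \left(- \frac{1}{48}\right) \frac{1}{-45} \left(-6192 - - 45 \left(12 - 325\right)\right) + 2810} - 35937 = \sqrt{\frac{1}{3} \left(- \frac{1}{48}\right) \left(- \frac{1}{45}\right) \left(-6192 - \left(-45\right) \left(-313\right)\right) + 2810} - 35937 = \sqrt{\frac{1}{3} \left(- \frac{1}{48}\right) \left(- \frac{1}{45}\right) \left(-6192 - 14085\right) + 2810} - 35937 = \sqrt{\frac{1}{3} \left(- \frac{1}{48}\right) \left(- \frac{1}{45}\right) \left(-20277\right) + 2810} - 35937 = \sqrt{- \frac{751}{240} + 2810} - 35937 = \sqrt{\frac{673649}{240}} - 35937 = \frac{\sqrt{10104735}}{60} - 35937 = -35937 + \frac{\sqrt{10104735}}{60}$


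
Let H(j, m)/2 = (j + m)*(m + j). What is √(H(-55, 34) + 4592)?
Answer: √5474 ≈ 73.986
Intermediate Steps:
H(j, m) = 2*(j + m)² (H(j, m) = 2*((j + m)*(m + j)) = 2*((j + m)*(j + m)) = 2*(j + m)²)
√(H(-55, 34) + 4592) = √(2*(-55 + 34)² + 4592) = √(2*(-21)² + 4592) = √(2*441 + 4592) = √(882 + 4592) = √5474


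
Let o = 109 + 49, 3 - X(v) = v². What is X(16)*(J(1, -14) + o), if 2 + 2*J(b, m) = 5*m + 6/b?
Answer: -31625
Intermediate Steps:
J(b, m) = -1 + 3/b + 5*m/2 (J(b, m) = -1 + (5*m + 6/b)/2 = -1 + (3/b + 5*m/2) = -1 + 3/b + 5*m/2)
X(v) = 3 - v²
o = 158
X(16)*(J(1, -14) + o) = (3 - 1*16²)*((-1 + 3/1 + (5/2)*(-14)) + 158) = (3 - 1*256)*((-1 + 3*1 - 35) + 158) = (3 - 256)*((-1 + 3 - 35) + 158) = -253*(-33 + 158) = -253*125 = -31625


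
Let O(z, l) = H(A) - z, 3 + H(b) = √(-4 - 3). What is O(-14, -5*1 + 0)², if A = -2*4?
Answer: (11 + I*√7)² ≈ 114.0 + 58.207*I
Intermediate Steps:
A = -8
H(b) = -3 + I*√7 (H(b) = -3 + √(-4 - 3) = -3 + √(-7) = -3 + I*√7)
O(z, l) = -3 - z + I*√7 (O(z, l) = (-3 + I*√7) - z = -3 - z + I*√7)
O(-14, -5*1 + 0)² = (-3 - 1*(-14) + I*√7)² = (-3 + 14 + I*√7)² = (11 + I*√7)²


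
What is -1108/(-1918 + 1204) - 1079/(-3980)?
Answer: 2590123/1420860 ≈ 1.8229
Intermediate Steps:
-1108/(-1918 + 1204) - 1079/(-3980) = -1108/(-714) - 1079*(-1/3980) = -1108*(-1/714) + 1079/3980 = 554/357 + 1079/3980 = 2590123/1420860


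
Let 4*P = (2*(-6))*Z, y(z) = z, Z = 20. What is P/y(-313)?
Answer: 60/313 ≈ 0.19169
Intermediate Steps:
P = -60 (P = ((2*(-6))*20)/4 = (-12*20)/4 = (¼)*(-240) = -60)
P/y(-313) = -60/(-313) = -60*(-1/313) = 60/313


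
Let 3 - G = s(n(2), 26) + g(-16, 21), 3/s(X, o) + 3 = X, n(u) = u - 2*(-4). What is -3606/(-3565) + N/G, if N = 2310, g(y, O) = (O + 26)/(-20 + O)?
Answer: -56524584/1108715 ≈ -50.982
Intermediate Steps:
g(y, O) = (26 + O)/(-20 + O)
n(u) = 8 + u (n(u) = u + 8 = 8 + u)
s(X, o) = 3/(-3 + X)
G = -311/7 (G = 3 - (3/(-3 + (8 + 2)) + (26 + 21)/(-20 + 21)) = 3 - (3/(-3 + 10) + 47/1) = 3 - (3/7 + 1*47) = 3 - (3*(⅐) + 47) = 3 - (3/7 + 47) = 3 - 1*332/7 = 3 - 332/7 = -311/7 ≈ -44.429)
-3606/(-3565) + N/G = -3606/(-3565) + 2310/(-311/7) = -3606*(-1/3565) + 2310*(-7/311) = 3606/3565 - 16170/311 = -56524584/1108715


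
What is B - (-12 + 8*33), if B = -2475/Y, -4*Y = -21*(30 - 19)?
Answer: -2064/7 ≈ -294.86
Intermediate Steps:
Y = 231/4 (Y = -(-21)*(30 - 19)/4 = -(-21)*11/4 = -¼*(-231) = 231/4 ≈ 57.750)
B = -300/7 (B = -2475/231/4 = -2475*4/231 = -300/7 ≈ -42.857)
B - (-12 + 8*33) = -300/7 - (-12 + 8*33) = -300/7 - (-12 + 264) = -300/7 - 1*252 = -300/7 - 252 = -2064/7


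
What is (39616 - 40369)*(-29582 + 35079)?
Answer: -4139241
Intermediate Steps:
(39616 - 40369)*(-29582 + 35079) = -753*5497 = -4139241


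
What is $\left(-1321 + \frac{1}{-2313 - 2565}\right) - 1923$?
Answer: $- \frac{15824233}{4878} \approx -3244.0$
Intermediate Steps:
$\left(-1321 + \frac{1}{-2313 - 2565}\right) - 1923 = \left(-1321 + \frac{1}{-4878}\right) - 1923 = \left(-1321 - \frac{1}{4878}\right) - 1923 = - \frac{6443839}{4878} - 1923 = - \frac{15824233}{4878}$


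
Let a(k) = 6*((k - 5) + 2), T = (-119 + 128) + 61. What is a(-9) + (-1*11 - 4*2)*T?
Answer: -1402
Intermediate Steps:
T = 70 (T = 9 + 61 = 70)
a(k) = -18 + 6*k (a(k) = 6*((-5 + k) + 2) = 6*(-3 + k) = -18 + 6*k)
a(-9) + (-1*11 - 4*2)*T = (-18 + 6*(-9)) + (-1*11 - 4*2)*70 = (-18 - 54) + (-11 - 8)*70 = -72 - 19*70 = -72 - 1330 = -1402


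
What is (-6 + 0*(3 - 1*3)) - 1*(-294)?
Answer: 288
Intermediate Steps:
(-6 + 0*(3 - 1*3)) - 1*(-294) = (-6 + 0*(3 - 3)) + 294 = (-6 + 0*0) + 294 = (-6 + 0) + 294 = -6 + 294 = 288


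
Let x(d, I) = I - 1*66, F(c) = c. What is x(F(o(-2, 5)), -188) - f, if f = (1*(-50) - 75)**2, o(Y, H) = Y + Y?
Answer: -15879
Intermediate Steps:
o(Y, H) = 2*Y
x(d, I) = -66 + I (x(d, I) = I - 66 = -66 + I)
f = 15625 (f = (-50 - 75)**2 = (-125)**2 = 15625)
x(F(o(-2, 5)), -188) - f = (-66 - 188) - 1*15625 = -254 - 15625 = -15879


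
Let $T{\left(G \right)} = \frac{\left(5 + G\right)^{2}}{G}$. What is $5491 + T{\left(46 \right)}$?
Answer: $\frac{255187}{46} \approx 5547.5$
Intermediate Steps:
$T{\left(G \right)} = \frac{\left(5 + G\right)^{2}}{G}$
$5491 + T{\left(46 \right)} = 5491 + \frac{\left(5 + 46\right)^{2}}{46} = 5491 + \frac{51^{2}}{46} = 5491 + \frac{1}{46} \cdot 2601 = 5491 + \frac{2601}{46} = \frac{255187}{46}$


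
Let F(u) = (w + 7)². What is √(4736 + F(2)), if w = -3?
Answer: 12*√33 ≈ 68.935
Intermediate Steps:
F(u) = 16 (F(u) = (-3 + 7)² = 4² = 16)
√(4736 + F(2)) = √(4736 + 16) = √4752 = 12*√33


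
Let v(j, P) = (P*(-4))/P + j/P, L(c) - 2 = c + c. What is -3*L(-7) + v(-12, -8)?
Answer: 67/2 ≈ 33.500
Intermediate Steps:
L(c) = 2 + 2*c (L(c) = 2 + (c + c) = 2 + 2*c)
v(j, P) = -4 + j/P (v(j, P) = (-4*P)/P + j/P = -4 + j/P)
-3*L(-7) + v(-12, -8) = -3*(2 + 2*(-7)) + (-4 - 12/(-8)) = -3*(2 - 14) + (-4 - 12*(-⅛)) = -3*(-12) + (-4 + 3/2) = 36 - 5/2 = 67/2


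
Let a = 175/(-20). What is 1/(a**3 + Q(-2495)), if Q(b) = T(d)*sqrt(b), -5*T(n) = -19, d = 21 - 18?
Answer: -13720000/9929177469 - 77824*I*sqrt(2495)/9929177469 ≈ -0.0013818 - 0.0003915*I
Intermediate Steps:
d = 3
T(n) = 19/5 (T(n) = -1/5*(-19) = 19/5)
a = -35/4 (a = 175*(-1/20) = -35/4 ≈ -8.7500)
Q(b) = 19*sqrt(b)/5
1/(a**3 + Q(-2495)) = 1/((-35/4)**3 + 19*sqrt(-2495)/5) = 1/(-42875/64 + 19*(I*sqrt(2495))/5) = 1/(-42875/64 + 19*I*sqrt(2495)/5)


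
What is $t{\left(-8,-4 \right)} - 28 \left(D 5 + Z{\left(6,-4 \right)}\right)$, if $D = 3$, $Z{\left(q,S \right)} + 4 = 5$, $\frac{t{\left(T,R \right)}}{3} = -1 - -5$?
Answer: $-436$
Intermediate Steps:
$t{\left(T,R \right)} = 12$ ($t{\left(T,R \right)} = 3 \left(-1 - -5\right) = 3 \left(-1 + 5\right) = 3 \cdot 4 = 12$)
$Z{\left(q,S \right)} = 1$ ($Z{\left(q,S \right)} = -4 + 5 = 1$)
$t{\left(-8,-4 \right)} - 28 \left(D 5 + Z{\left(6,-4 \right)}\right) = 12 - 28 \left(3 \cdot 5 + 1\right) = 12 - 28 \left(15 + 1\right) = 12 - 448 = -436$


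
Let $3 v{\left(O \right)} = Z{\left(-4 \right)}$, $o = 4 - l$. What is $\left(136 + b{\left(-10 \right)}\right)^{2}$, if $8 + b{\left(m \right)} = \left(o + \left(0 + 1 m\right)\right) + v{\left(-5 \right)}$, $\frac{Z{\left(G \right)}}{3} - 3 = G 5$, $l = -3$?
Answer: $11664$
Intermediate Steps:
$Z{\left(G \right)} = 9 + 15 G$ ($Z{\left(G \right)} = 9 + 3 G 5 = 9 + 3 \cdot 5 G = 9 + 15 G$)
$o = 7$ ($o = 4 - -3 = 4 + 3 = 7$)
$v{\left(O \right)} = -17$ ($v{\left(O \right)} = \frac{9 + 15 \left(-4\right)}{3} = \frac{9 - 60}{3} = \frac{1}{3} \left(-51\right) = -17$)
$b{\left(m \right)} = -18 + m$ ($b{\left(m \right)} = -8 + \left(\left(7 + \left(0 + 1 m\right)\right) - 17\right) = -8 + \left(\left(7 + \left(0 + m\right)\right) - 17\right) = -8 + \left(\left(7 + m\right) - 17\right) = -8 + \left(-10 + m\right) = -18 + m$)
$\left(136 + b{\left(-10 \right)}\right)^{2} = \left(136 - 28\right)^{2} = 108^{2} = 11664$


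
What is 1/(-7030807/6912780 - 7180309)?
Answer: -987540/7090843354261 ≈ -1.3927e-7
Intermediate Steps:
1/(-7030807/6912780 - 7180309) = 1/(-7030807*1/6912780 - 7180309) = 1/(-1004401/987540 - 7180309) = 1/(-7090843354261/987540) = -987540/7090843354261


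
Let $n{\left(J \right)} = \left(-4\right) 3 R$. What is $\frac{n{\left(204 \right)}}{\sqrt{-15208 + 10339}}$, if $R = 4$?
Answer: $\frac{16 i \sqrt{541}}{541} \approx 0.68789 i$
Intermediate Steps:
$n{\left(J \right)} = -48$ ($n{\left(J \right)} = \left(-4\right) 3 \cdot 4 = \left(-12\right) 4 = -48$)
$\frac{n{\left(204 \right)}}{\sqrt{-15208 + 10339}} = - \frac{48}{\sqrt{-15208 + 10339}} = - \frac{48}{\sqrt{-4869}} = - \frac{48}{3 i \sqrt{541}} = - 48 \left(- \frac{i \sqrt{541}}{1623}\right) = \frac{16 i \sqrt{541}}{541}$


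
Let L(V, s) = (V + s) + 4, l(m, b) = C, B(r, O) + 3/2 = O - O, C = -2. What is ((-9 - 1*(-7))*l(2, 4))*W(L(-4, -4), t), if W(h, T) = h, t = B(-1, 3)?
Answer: -16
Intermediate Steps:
B(r, O) = -3/2 (B(r, O) = -3/2 + (O - O) = -3/2 + 0 = -3/2)
l(m, b) = -2
t = -3/2 ≈ -1.5000
L(V, s) = 4 + V + s
((-9 - 1*(-7))*l(2, 4))*W(L(-4, -4), t) = ((-9 - 1*(-7))*(-2))*(4 - 4 - 4) = ((-9 + 7)*(-2))*(-4) = -2*(-2)*(-4) = 4*(-4) = -16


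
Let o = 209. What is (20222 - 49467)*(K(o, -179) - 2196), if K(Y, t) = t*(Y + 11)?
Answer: 1215890120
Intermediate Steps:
K(Y, t) = t*(11 + Y)
(20222 - 49467)*(K(o, -179) - 2196) = (20222 - 49467)*(-179*(11 + 209) - 2196) = -29245*(-179*220 - 2196) = -29245*(-39380 - 2196) = -29245*(-41576) = 1215890120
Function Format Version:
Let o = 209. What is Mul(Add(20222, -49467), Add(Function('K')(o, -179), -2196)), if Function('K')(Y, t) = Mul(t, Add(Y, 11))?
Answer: 1215890120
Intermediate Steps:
Function('K')(Y, t) = Mul(t, Add(11, Y))
Mul(Add(20222, -49467), Add(Function('K')(o, -179), -2196)) = Mul(Add(20222, -49467), Add(Mul(-179, Add(11, 209)), -2196)) = Mul(-29245, Add(Mul(-179, 220), -2196)) = Mul(-29245, Add(-39380, -2196)) = Mul(-29245, -41576) = 1215890120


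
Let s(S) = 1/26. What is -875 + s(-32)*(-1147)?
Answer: -23897/26 ≈ -919.12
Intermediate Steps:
s(S) = 1/26
-875 + s(-32)*(-1147) = -875 + (1/26)*(-1147) = -875 - 1147/26 = -23897/26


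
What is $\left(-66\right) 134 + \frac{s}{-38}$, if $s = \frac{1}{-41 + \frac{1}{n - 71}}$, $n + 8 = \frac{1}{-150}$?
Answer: $- \frac{163344759101}{18469558} \approx -8844.0$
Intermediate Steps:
$n = - \frac{1201}{150}$ ($n = -8 + \frac{1}{-150} = -8 - \frac{1}{150} = - \frac{1201}{150} \approx -8.0067$)
$s = - \frac{11851}{486041}$ ($s = \frac{1}{-41 + \frac{1}{- \frac{1201}{150} - 71}} = \frac{1}{-41 + \frac{1}{- \frac{11851}{150}}} = \frac{1}{-41 - \frac{150}{11851}} = \frac{1}{- \frac{486041}{11851}} = - \frac{11851}{486041} \approx -0.024383$)
$\left(-66\right) 134 + \frac{s}{-38} = \left(-66\right) 134 - \frac{11851}{486041 \left(-38\right)} = -8844 - - \frac{11851}{18469558} = -8844 + \frac{11851}{18469558} = - \frac{163344759101}{18469558}$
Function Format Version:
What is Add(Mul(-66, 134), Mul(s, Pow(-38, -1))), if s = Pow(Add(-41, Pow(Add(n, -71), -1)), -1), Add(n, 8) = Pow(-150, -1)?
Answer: Rational(-163344759101, 18469558) ≈ -8844.0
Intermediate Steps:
n = Rational(-1201, 150) (n = Add(-8, Pow(-150, -1)) = Add(-8, Rational(-1, 150)) = Rational(-1201, 150) ≈ -8.0067)
s = Rational(-11851, 486041) (s = Pow(Add(-41, Pow(Add(Rational(-1201, 150), -71), -1)), -1) = Pow(Add(-41, Pow(Rational(-11851, 150), -1)), -1) = Pow(Add(-41, Rational(-150, 11851)), -1) = Pow(Rational(-486041, 11851), -1) = Rational(-11851, 486041) ≈ -0.024383)
Add(Mul(-66, 134), Mul(s, Pow(-38, -1))) = Add(Mul(-66, 134), Mul(Rational(-11851, 486041), Pow(-38, -1))) = Add(-8844, Mul(Rational(-11851, 486041), Rational(-1, 38))) = Add(-8844, Rational(11851, 18469558)) = Rational(-163344759101, 18469558)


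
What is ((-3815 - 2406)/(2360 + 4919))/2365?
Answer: -6221/17214835 ≈ -0.00036137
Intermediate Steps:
((-3815 - 2406)/(2360 + 4919))/2365 = -6221/7279*(1/2365) = -6221*1/7279*(1/2365) = -6221/7279*1/2365 = -6221/17214835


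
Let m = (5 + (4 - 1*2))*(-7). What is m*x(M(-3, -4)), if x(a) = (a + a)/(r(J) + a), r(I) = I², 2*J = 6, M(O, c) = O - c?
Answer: -49/5 ≈ -9.8000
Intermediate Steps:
J = 3 (J = (½)*6 = 3)
x(a) = 2*a/(9 + a) (x(a) = (a + a)/(3² + a) = (2*a)/(9 + a) = 2*a/(9 + a))
m = -49 (m = (5 + (4 - 2))*(-7) = (5 + 2)*(-7) = 7*(-7) = -49)
m*x(M(-3, -4)) = -98*(-3 - 1*(-4))/(9 + (-3 - 1*(-4))) = -98*(-3 + 4)/(9 + (-3 + 4)) = -98/(9 + 1) = -98/10 = -49*⅕ = -49/5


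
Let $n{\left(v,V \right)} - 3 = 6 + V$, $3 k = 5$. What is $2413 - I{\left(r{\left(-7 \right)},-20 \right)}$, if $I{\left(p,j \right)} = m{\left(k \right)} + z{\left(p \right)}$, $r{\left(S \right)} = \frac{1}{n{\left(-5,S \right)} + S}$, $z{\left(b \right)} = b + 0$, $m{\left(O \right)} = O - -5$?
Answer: $\frac{36098}{15} \approx 2406.5$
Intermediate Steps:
$k = \frac{5}{3}$ ($k = \frac{1}{3} \cdot 5 = \frac{5}{3} \approx 1.6667$)
$m{\left(O \right)} = 5 + O$ ($m{\left(O \right)} = O + 5 = 5 + O$)
$n{\left(v,V \right)} = 9 + V$ ($n{\left(v,V \right)} = 3 + \left(6 + V\right) = 9 + V$)
$z{\left(b \right)} = b$
$r{\left(S \right)} = \frac{1}{9 + 2 S}$ ($r{\left(S \right)} = \frac{1}{\left(9 + S\right) + S} = \frac{1}{9 + 2 S}$)
$I{\left(p,j \right)} = \frac{20}{3} + p$ ($I{\left(p,j \right)} = \left(5 + \frac{5}{3}\right) + p = \frac{20}{3} + p$)
$2413 - I{\left(r{\left(-7 \right)},-20 \right)} = 2413 - \left(\frac{20}{3} + \frac{1}{9 + 2 \left(-7\right)}\right) = 2413 - \left(\frac{20}{3} + \frac{1}{9 - 14}\right) = 2413 - \left(\frac{20}{3} + \frac{1}{-5}\right) = 2413 - \left(\frac{20}{3} - \frac{1}{5}\right) = 2413 - \frac{97}{15} = \frac{36098}{15}$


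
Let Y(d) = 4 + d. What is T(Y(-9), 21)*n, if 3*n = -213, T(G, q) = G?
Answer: 355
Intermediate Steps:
n = -71 (n = (1/3)*(-213) = -71)
T(Y(-9), 21)*n = (4 - 9)*(-71) = -5*(-71) = 355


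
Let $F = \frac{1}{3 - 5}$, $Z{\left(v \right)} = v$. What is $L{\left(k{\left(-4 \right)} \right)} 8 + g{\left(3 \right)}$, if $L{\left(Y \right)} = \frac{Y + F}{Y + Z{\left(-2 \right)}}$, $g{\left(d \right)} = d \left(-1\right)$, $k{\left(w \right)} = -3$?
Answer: $\frac{13}{5} \approx 2.6$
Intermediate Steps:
$F = - \frac{1}{2}$ ($F = \frac{1}{-2} = - \frac{1}{2} \approx -0.5$)
$g{\left(d \right)} = - d$
$L{\left(Y \right)} = \frac{- \frac{1}{2} + Y}{-2 + Y}$ ($L{\left(Y \right)} = \frac{Y - \frac{1}{2}}{Y - 2} = \frac{- \frac{1}{2} + Y}{-2 + Y}$)
$L{\left(k{\left(-4 \right)} \right)} 8 + g{\left(3 \right)} = \frac{- \frac{1}{2} - 3}{-2 - 3} \cdot 8 - 3 = \frac{1}{-5} \left(- \frac{7}{2}\right) 8 - 3 = \left(- \frac{1}{5}\right) \left(- \frac{7}{2}\right) 8 - 3 = \frac{7}{10} \cdot 8 - 3 = \frac{28}{5} - 3 = \frac{13}{5}$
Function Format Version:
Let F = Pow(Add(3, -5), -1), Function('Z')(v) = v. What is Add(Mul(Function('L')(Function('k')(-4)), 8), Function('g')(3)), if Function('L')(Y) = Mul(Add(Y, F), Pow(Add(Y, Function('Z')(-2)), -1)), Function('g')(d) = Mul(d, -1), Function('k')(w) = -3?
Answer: Rational(13, 5) ≈ 2.6000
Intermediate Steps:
F = Rational(-1, 2) (F = Pow(-2, -1) = Rational(-1, 2) ≈ -0.50000)
Function('g')(d) = Mul(-1, d)
Function('L')(Y) = Mul(Pow(Add(-2, Y), -1), Add(Rational(-1, 2), Y)) (Function('L')(Y) = Mul(Add(Y, Rational(-1, 2)), Pow(Add(Y, -2), -1)) = Mul(Add(Rational(-1, 2), Y), Pow(Add(-2, Y), -1)) = Mul(Pow(Add(-2, Y), -1), Add(Rational(-1, 2), Y)))
Add(Mul(Function('L')(Function('k')(-4)), 8), Function('g')(3)) = Add(Mul(Mul(Pow(Add(-2, -3), -1), Add(Rational(-1, 2), -3)), 8), Mul(-1, 3)) = Add(Mul(Mul(Pow(-5, -1), Rational(-7, 2)), 8), -3) = Add(Mul(Mul(Rational(-1, 5), Rational(-7, 2)), 8), -3) = Add(Mul(Rational(7, 10), 8), -3) = Add(Rational(28, 5), -3) = Rational(13, 5)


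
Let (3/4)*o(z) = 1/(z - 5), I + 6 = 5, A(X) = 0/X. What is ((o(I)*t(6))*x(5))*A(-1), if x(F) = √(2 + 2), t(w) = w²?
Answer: 0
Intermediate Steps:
A(X) = 0
I = -1 (I = -6 + 5 = -1)
x(F) = 2 (x(F) = √4 = 2)
o(z) = 4/(3*(-5 + z)) (o(z) = 4/(3*(z - 5)) = 4/(3*(-5 + z)))
((o(I)*t(6))*x(5))*A(-1) = (((4/(3*(-5 - 1)))*6²)*2)*0 = ((((4/3)/(-6))*36)*2)*0 = ((((4/3)*(-⅙))*36)*2)*0 = (-2/9*36*2)*0 = -8*2*0 = -16*0 = 0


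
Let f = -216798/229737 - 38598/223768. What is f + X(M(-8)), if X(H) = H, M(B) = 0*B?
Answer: -9563307265/8567964836 ≈ -1.1162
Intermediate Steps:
M(B) = 0
f = -9563307265/8567964836 (f = -216798*1/229737 - 38598*1/223768 = -72266/76579 - 19299/111884 = -9563307265/8567964836 ≈ -1.1162)
f + X(M(-8)) = -9563307265/8567964836 + 0 = -9563307265/8567964836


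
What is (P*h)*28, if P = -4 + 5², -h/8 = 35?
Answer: -164640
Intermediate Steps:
h = -280 (h = -8*35 = -280)
P = 21 (P = -4 + 25 = 21)
(P*h)*28 = (21*(-280))*28 = -5880*28 = -164640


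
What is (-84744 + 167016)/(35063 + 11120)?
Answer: 82272/46183 ≈ 1.7814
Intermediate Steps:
(-84744 + 167016)/(35063 + 11120) = 82272/46183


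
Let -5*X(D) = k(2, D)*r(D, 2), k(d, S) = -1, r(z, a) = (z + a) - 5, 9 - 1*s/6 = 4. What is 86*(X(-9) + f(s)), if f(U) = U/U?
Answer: -602/5 ≈ -120.40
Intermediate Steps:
s = 30 (s = 54 - 6*4 = 54 - 24 = 30)
r(z, a) = -5 + a + z (r(z, a) = (a + z) - 5 = -5 + a + z)
f(U) = 1
X(D) = -3/5 + D/5 (X(D) = -(-1)*(-5 + 2 + D)/5 = -(-1)*(-3 + D)/5 = -(3 - D)/5 = -3/5 + D/5)
86*(X(-9) + f(s)) = 86*((-3/5 + (1/5)*(-9)) + 1) = 86*((-3/5 - 9/5) + 1) = 86*(-12/5 + 1) = 86*(-7/5) = -602/5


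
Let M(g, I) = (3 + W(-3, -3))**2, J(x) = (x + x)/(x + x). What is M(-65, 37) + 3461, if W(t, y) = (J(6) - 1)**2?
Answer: 3470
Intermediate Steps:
J(x) = 1 (J(x) = (2*x)/((2*x)) = (2*x)*(1/(2*x)) = 1)
W(t, y) = 0 (W(t, y) = (1 - 1)**2 = 0**2 = 0)
M(g, I) = 9 (M(g, I) = (3 + 0)**2 = 3**2 = 9)
M(-65, 37) + 3461 = 9 + 3461 = 3470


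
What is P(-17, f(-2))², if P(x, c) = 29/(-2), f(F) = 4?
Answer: 841/4 ≈ 210.25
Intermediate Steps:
P(x, c) = -29/2 (P(x, c) = 29*(-½) = -29/2)
P(-17, f(-2))² = (-29/2)² = 841/4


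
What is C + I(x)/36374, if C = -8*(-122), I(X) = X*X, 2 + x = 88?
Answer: 17754210/18187 ≈ 976.20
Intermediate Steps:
x = 86 (x = -2 + 88 = 86)
I(X) = X²
C = 976
C + I(x)/36374 = 976 + 86²/36374 = 976 + 7396*(1/36374) = 976 + 3698/18187 = 17754210/18187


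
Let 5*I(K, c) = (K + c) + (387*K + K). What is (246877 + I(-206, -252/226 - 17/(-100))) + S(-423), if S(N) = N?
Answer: 13019126121/56500 ≈ 2.3043e+5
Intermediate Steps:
I(K, c) = c/5 + 389*K/5 (I(K, c) = ((K + c) + (387*K + K))/5 = ((K + c) + 388*K)/5 = (c + 389*K)/5 = c/5 + 389*K/5)
(246877 + I(-206, -252/226 - 17/(-100))) + S(-423) = (246877 + ((-252/226 - 17/(-100))/5 + (389/5)*(-206))) - 423 = (246877 + ((-252*1/226 - 17*(-1/100))/5 - 80134/5)) - 423 = (246877 + ((-126/113 + 17/100)/5 - 80134/5)) - 423 = (246877 + ((1/5)*(-10679/11300) - 80134/5)) - 423 = (246877 + (-10679/56500 - 80134/5)) - 423 = (246877 - 905524879/56500) - 423 = 13043025621/56500 - 423 = 13019126121/56500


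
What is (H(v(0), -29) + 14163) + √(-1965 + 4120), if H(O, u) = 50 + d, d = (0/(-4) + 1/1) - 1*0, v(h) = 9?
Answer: 14214 + √2155 ≈ 14260.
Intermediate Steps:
d = 1 (d = (0*(-¼) + 1*1) + 0 = (0 + 1) + 0 = 1 + 0 = 1)
H(O, u) = 51 (H(O, u) = 50 + 1 = 51)
(H(v(0), -29) + 14163) + √(-1965 + 4120) = (51 + 14163) + √(-1965 + 4120) = 14214 + √2155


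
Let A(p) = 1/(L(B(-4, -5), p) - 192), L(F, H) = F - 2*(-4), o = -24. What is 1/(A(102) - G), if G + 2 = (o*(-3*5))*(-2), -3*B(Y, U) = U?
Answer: 547/394931 ≈ 0.0013851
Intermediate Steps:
B(Y, U) = -U/3
L(F, H) = 8 + F (L(F, H) = F + 8 = 8 + F)
A(p) = -3/547 (A(p) = 1/((8 - 1/3*(-5)) - 192) = 1/((8 + 5/3) - 192) = 1/(29/3 - 192) = 1/(-547/3) = -3/547)
G = -722 (G = -2 - (-72)*5*(-2) = -2 - 24*(-15)*(-2) = -2 + 360*(-2) = -2 - 720 = -722)
1/(A(102) - G) = 1/(-3/547 - 1*(-722)) = 1/(-3/547 + 722) = 1/(394931/547) = 547/394931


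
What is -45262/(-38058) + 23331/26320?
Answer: 148516217/71549040 ≈ 2.0757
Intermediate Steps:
-45262/(-38058) + 23331/26320 = -45262*(-1/38058) + 23331*(1/26320) = 22631/19029 + 3333/3760 = 148516217/71549040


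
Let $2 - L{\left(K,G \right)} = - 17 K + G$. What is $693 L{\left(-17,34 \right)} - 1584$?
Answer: $-224037$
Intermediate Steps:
$L{\left(K,G \right)} = 2 - G + 17 K$ ($L{\left(K,G \right)} = 2 - \left(- 17 K + G\right) = 2 - \left(G - 17 K\right) = 2 - G + 17 K$)
$693 L{\left(-17,34 \right)} - 1584 = 693 \left(2 - 34 + 17 \left(-17\right)\right) - 1584 = 693 \left(2 - 34 - 289\right) - 1584 = 693 \left(-321\right) - 1584 = -222453 - 1584 = -224037$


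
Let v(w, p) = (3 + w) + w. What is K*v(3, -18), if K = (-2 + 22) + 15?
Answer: 315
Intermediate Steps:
v(w, p) = 3 + 2*w
K = 35 (K = 20 + 15 = 35)
K*v(3, -18) = 35*(3 + 2*3) = 35*(3 + 6) = 35*9 = 315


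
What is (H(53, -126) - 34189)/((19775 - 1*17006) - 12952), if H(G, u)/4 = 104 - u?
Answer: 1957/599 ≈ 3.2671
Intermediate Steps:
H(G, u) = 416 - 4*u (H(G, u) = 4*(104 - u) = 416 - 4*u)
(H(53, -126) - 34189)/((19775 - 1*17006) - 12952) = ((416 - 4*(-126)) - 34189)/((19775 - 1*17006) - 12952) = ((416 + 504) - 34189)/((19775 - 17006) - 12952) = (920 - 34189)/(2769 - 12952) = -33269/(-10183) = -33269*(-1/10183) = 1957/599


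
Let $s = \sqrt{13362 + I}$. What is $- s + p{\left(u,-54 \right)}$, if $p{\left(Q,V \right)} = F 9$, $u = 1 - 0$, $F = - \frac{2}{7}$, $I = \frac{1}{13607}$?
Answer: $- \frac{18}{7} - \frac{\sqrt{2473980313145}}{13607} \approx -118.17$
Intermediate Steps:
$I = \frac{1}{13607} \approx 7.3492 \cdot 10^{-5}$
$F = - \frac{2}{7}$ ($F = \left(-2\right) \frac{1}{7} = - \frac{2}{7} \approx -0.28571$)
$u = 1$ ($u = 1 + 0 = 1$)
$s = \frac{\sqrt{2473980313145}}{13607}$ ($s = \sqrt{13362 + \frac{1}{13607}} = \sqrt{\frac{181816735}{13607}} = \frac{\sqrt{2473980313145}}{13607} \approx 115.59$)
$p{\left(Q,V \right)} = - \frac{18}{7}$ ($p{\left(Q,V \right)} = \left(- \frac{2}{7}\right) 9 = - \frac{18}{7}$)
$- s + p{\left(u,-54 \right)} = - \frac{\sqrt{2473980313145}}{13607} - \frac{18}{7} = - \frac{18}{7} - \frac{\sqrt{2473980313145}}{13607}$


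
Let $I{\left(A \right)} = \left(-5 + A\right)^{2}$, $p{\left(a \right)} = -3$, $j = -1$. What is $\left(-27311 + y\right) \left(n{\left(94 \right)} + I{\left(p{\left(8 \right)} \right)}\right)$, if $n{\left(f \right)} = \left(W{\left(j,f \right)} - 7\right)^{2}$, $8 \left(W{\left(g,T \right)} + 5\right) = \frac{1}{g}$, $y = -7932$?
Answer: $- \frac{475956715}{64} \approx -7.4368 \cdot 10^{6}$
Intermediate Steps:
$W{\left(g,T \right)} = -5 + \frac{1}{8 g}$
$n{\left(f \right)} = \frac{9409}{64}$ ($n{\left(f \right)} = \left(\left(-5 + \frac{1}{8 \left(-1\right)}\right) - 7\right)^{2} = \left(\left(-5 + \frac{1}{8} \left(-1\right)\right) - 7\right)^{2} = \left(\left(-5 - \frac{1}{8}\right) - 7\right)^{2} = \left(- \frac{41}{8} - 7\right)^{2} = \left(- \frac{97}{8}\right)^{2} = \frac{9409}{64}$)
$\left(-27311 + y\right) \left(n{\left(94 \right)} + I{\left(p{\left(8 \right)} \right)}\right) = \left(-27311 - 7932\right) \left(\frac{9409}{64} + \left(-5 - 3\right)^{2}\right) = - 35243 \left(\frac{9409}{64} + \left(-8\right)^{2}\right) = - 35243 \left(\frac{9409}{64} + 64\right) = \left(-35243\right) \frac{13505}{64} = - \frac{475956715}{64}$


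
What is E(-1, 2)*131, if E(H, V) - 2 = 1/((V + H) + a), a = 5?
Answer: 1703/6 ≈ 283.83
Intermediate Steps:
E(H, V) = 2 + 1/(5 + H + V) (E(H, V) = 2 + 1/((V + H) + 5) = 2 + 1/((H + V) + 5) = 2 + 1/(5 + H + V))
E(-1, 2)*131 = ((11 + 2*(-1) + 2*2)/(5 - 1 + 2))*131 = ((11 - 2 + 4)/6)*131 = ((1/6)*13)*131 = (13/6)*131 = 1703/6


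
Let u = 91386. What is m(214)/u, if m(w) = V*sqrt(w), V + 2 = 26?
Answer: 4*sqrt(214)/15231 ≈ 0.0038418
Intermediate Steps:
V = 24 (V = -2 + 26 = 24)
m(w) = 24*sqrt(w)
m(214)/u = (24*sqrt(214))/91386 = (24*sqrt(214))*(1/91386) = 4*sqrt(214)/15231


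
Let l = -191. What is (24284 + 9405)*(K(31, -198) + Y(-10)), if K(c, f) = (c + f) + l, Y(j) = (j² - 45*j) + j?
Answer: 6131398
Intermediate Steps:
Y(j) = j² - 44*j
K(c, f) = -191 + c + f (K(c, f) = (c + f) - 191 = -191 + c + f)
(24284 + 9405)*(K(31, -198) + Y(-10)) = (24284 + 9405)*((-191 + 31 - 198) - 10*(-44 - 10)) = 33689*(-358 - 10*(-54)) = 33689*(-358 + 540) = 33689*182 = 6131398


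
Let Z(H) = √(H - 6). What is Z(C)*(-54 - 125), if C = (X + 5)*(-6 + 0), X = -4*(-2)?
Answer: -358*I*√21 ≈ -1640.6*I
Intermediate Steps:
X = 8
C = -78 (C = (8 + 5)*(-6 + 0) = 13*(-6) = -78)
Z(H) = √(-6 + H)
Z(C)*(-54 - 125) = √(-6 - 78)*(-54 - 125) = √(-84)*(-179) = (2*I*√21)*(-179) = -358*I*√21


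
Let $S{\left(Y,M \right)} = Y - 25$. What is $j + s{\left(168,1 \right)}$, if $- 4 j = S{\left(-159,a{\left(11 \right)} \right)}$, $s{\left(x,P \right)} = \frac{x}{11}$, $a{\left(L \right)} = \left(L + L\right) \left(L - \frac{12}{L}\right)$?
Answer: $\frac{674}{11} \approx 61.273$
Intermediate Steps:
$a{\left(L \right)} = 2 L \left(L - \frac{12}{L}\right)$
$s{\left(x,P \right)} = \frac{x}{11}$ ($s{\left(x,P \right)} = x \frac{1}{11} = \frac{x}{11}$)
$S{\left(Y,M \right)} = -25 + Y$ ($S{\left(Y,M \right)} = Y - 25 = -25 + Y$)
$j = 46$ ($j = - \frac{-25 - 159}{4} = \left(- \frac{1}{4}\right) \left(-184\right) = 46$)
$j + s{\left(168,1 \right)} = 46 + \frac{1}{11} \cdot 168 = 46 + \frac{168}{11} = \frac{674}{11}$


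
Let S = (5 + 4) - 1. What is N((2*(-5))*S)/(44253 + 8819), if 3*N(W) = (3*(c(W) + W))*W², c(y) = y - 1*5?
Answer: -66000/3317 ≈ -19.897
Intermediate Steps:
c(y) = -5 + y (c(y) = y - 5 = -5 + y)
S = 8 (S = 9 - 1 = 8)
N(W) = W²*(-15 + 6*W)/3 (N(W) = ((3*((-5 + W) + W))*W²)/3 = ((3*(-5 + 2*W))*W²)/3 = ((-15 + 6*W)*W²)/3 = (W²*(-15 + 6*W))/3 = W²*(-15 + 6*W)/3)
N((2*(-5))*S)/(44253 + 8819) = (((2*(-5))*8)²*(-5 + 2*((2*(-5))*8)))/(44253 + 8819) = ((-10*8)²*(-5 + 2*(-10*8)))/53072 = ((-80)²*(-5 + 2*(-80)))*(1/53072) = (6400*(-5 - 160))*(1/53072) = (6400*(-165))*(1/53072) = -1056000*1/53072 = -66000/3317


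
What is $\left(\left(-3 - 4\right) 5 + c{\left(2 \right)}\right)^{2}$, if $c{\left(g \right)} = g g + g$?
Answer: $841$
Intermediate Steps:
$c{\left(g \right)} = g + g^{2}$ ($c{\left(g \right)} = g^{2} + g = g + g^{2}$)
$\left(\left(-3 - 4\right) 5 + c{\left(2 \right)}\right)^{2} = \left(\left(-3 - 4\right) 5 + 2 \left(1 + 2\right)\right)^{2} = \left(\left(-7\right) 5 + 2 \cdot 3\right)^{2} = \left(-35 + 6\right)^{2} = \left(-29\right)^{2} = 841$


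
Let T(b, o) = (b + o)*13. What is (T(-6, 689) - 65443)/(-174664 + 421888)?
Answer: -14141/61806 ≈ -0.22880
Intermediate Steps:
T(b, o) = 13*b + 13*o
(T(-6, 689) - 65443)/(-174664 + 421888) = ((13*(-6) + 13*689) - 65443)/(-174664 + 421888) = ((-78 + 8957) - 65443)/247224 = (8879 - 65443)*(1/247224) = -56564*1/247224 = -14141/61806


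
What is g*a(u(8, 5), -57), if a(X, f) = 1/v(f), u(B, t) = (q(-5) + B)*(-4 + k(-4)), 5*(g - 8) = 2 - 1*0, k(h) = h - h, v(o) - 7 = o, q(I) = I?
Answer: -21/125 ≈ -0.16800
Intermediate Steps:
v(o) = 7 + o
k(h) = 0
g = 42/5 (g = 8 + (2 - 1*0)/5 = 8 + (2 + 0)/5 = 8 + (1/5)*2 = 8 + 2/5 = 42/5 ≈ 8.4000)
u(B, t) = 20 - 4*B (u(B, t) = (-5 + B)*(-4 + 0) = (-5 + B)*(-4) = 20 - 4*B)
a(X, f) = 1/(7 + f)
g*a(u(8, 5), -57) = 42/(5*(7 - 57)) = (42/5)/(-50) = (42/5)*(-1/50) = -21/125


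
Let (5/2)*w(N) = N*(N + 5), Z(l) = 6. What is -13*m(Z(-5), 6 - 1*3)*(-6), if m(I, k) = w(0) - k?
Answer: -234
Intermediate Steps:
w(N) = 2*N*(5 + N)/5 (w(N) = 2*(N*(N + 5))/5 = 2*(N*(5 + N))/5 = 2*N*(5 + N)/5)
m(I, k) = -k (m(I, k) = (⅖)*0*(5 + 0) - k = (⅖)*0*5 - k = 0 - k = -k)
-13*m(Z(-5), 6 - 1*3)*(-6) = -13*(-(6 - 1*3))*(-6) = -13*(-(6 - 3))*(-6) = -13*(-1*3)*(-6) = -(-39)*(-6) = -13*18 = -234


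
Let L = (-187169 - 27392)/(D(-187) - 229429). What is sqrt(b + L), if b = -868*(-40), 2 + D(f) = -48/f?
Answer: sqrt(7101258826471424407)/14301183 ≈ 186.34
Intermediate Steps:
D(f) = -2 - 48/f
L = 40122907/42903549 (L = (-187169 - 27392)/((-2 - 48/(-187)) - 229429) = -214561/((-2 - 48*(-1/187)) - 229429) = -214561/((-2 + 48/187) - 229429) = -214561/(-326/187 - 229429) = -214561/(-42903549/187) = -214561*(-187/42903549) = 40122907/42903549 ≈ 0.93519)
b = 34720
sqrt(b + L) = sqrt(34720 + 40122907/42903549) = sqrt(1489651344187/42903549) = sqrt(7101258826471424407)/14301183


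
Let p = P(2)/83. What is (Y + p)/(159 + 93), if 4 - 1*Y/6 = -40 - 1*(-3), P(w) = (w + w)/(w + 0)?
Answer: 5105/5229 ≈ 0.97629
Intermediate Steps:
P(w) = 2 (P(w) = (2*w)/w = 2)
p = 2/83 ≈ 0.024096
Y = 246 (Y = 24 - 6*(-40 - 1*(-3)) = 24 - 6*(-40 + 3) = 24 - 6*(-37) = 24 + 222 = 246)
(Y + p)/(159 + 93) = (246 + 2/83)/(159 + 93) = (20420/83)/252 = (20420/83)*(1/252) = 5105/5229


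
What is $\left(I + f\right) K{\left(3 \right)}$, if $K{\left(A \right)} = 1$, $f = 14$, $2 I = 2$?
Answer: $15$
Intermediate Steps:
$I = 1$ ($I = \frac{1}{2} \cdot 2 = 1$)
$\left(I + f\right) K{\left(3 \right)} = \left(1 + 14\right) 1 = 15 \cdot 1 = 15$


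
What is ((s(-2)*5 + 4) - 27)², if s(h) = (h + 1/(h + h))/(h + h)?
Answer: 104329/256 ≈ 407.54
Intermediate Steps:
s(h) = (h + 1/(2*h))/(2*h) (s(h) = (h + 1/(2*h))/((2*h)) = (h + 1/(2*h))*(1/(2*h)) = (h + 1/(2*h))/(2*h))
((s(-2)*5 + 4) - 27)² = (((½ + (¼)/(-2)²)*5 + 4) - 27)² = (((½ + (¼)*(¼))*5 + 4) - 27)² = (((½ + 1/16)*5 + 4) - 27)² = (((9/16)*5 + 4) - 27)² = ((45/16 + 4) - 27)² = (109/16 - 27)² = (-323/16)² = 104329/256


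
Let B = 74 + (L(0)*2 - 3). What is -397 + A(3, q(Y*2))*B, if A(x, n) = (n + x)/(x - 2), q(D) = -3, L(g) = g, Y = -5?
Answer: -397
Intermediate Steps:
A(x, n) = (n + x)/(-2 + x)
B = 71 (B = 74 + (0*2 - 3) = 74 + (0 - 3) = 74 - 3 = 71)
-397 + A(3, q(Y*2))*B = -397 + ((-3 + 3)/(-2 + 3))*71 = -397 + (0/1)*71 = -397 + (1*0)*71 = -397 + 0*71 = -397 + 0 = -397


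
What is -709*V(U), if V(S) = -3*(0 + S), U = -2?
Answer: -4254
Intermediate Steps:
V(S) = -3*S
-709*V(U) = -(-2127)*(-2) = -709*6 = -4254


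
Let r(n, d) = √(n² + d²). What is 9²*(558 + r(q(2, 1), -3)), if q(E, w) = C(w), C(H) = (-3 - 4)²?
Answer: 45198 + 81*√2410 ≈ 49174.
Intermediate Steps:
C(H) = 49 (C(H) = (-7)² = 49)
q(E, w) = 49
r(n, d) = √(d² + n²)
9²*(558 + r(q(2, 1), -3)) = 9²*(558 + √((-3)² + 49²)) = 81*(558 + √(9 + 2401)) = 81*(558 + √2410) = 45198 + 81*√2410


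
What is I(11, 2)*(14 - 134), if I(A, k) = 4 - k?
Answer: -240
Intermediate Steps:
I(11, 2)*(14 - 134) = (4 - 1*2)*(14 - 134) = (4 - 2)*(-120) = 2*(-120) = -240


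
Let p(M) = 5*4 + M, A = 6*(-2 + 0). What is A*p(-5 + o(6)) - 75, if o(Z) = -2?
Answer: -231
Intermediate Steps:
A = -12 (A = 6*(-2) = -12)
p(M) = 20 + M
A*p(-5 + o(6)) - 75 = -12*(20 + (-5 - 2)) - 75 = -12*(20 - 7) - 75 = -12*13 - 75 = -156 - 75 = -231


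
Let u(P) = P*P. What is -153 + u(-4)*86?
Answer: 1223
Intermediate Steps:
u(P) = P²
-153 + u(-4)*86 = -153 + (-4)²*86 = -153 + 16*86 = -153 + 1376 = 1223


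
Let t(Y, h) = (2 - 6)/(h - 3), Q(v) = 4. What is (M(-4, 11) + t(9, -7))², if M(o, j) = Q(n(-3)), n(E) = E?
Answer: 484/25 ≈ 19.360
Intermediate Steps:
M(o, j) = 4
t(Y, h) = -4/(-3 + h)
(M(-4, 11) + t(9, -7))² = (4 - 4/(-3 - 7))² = (4 - 4/(-10))² = (4 - 4*(-⅒))² = (4 + ⅖)² = (22/5)² = 484/25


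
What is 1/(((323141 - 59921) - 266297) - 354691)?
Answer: -1/357768 ≈ -2.7951e-6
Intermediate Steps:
1/(((323141 - 59921) - 266297) - 354691) = 1/((263220 - 266297) - 354691) = 1/(-3077 - 354691) = 1/(-357768) = -1/357768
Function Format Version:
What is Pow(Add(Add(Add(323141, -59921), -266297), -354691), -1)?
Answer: Rational(-1, 357768) ≈ -2.7951e-6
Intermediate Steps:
Pow(Add(Add(Add(323141, -59921), -266297), -354691), -1) = Pow(Add(Add(263220, -266297), -354691), -1) = Pow(Add(-3077, -354691), -1) = Pow(-357768, -1) = Rational(-1, 357768)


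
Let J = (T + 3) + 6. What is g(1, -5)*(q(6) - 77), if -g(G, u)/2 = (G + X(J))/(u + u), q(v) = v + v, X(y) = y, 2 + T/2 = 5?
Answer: -208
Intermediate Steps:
T = 6 (T = -4 + 2*5 = -4 + 10 = 6)
J = 15 (J = (6 + 3) + 6 = 9 + 6 = 15)
q(v) = 2*v
g(G, u) = -(15 + G)/u (g(G, u) = -2*(G + 15)/(u + u) = -2*(15 + G)/(2*u) = -2*(15 + G)*1/(2*u) = -(15 + G)/u)
g(1, -5)*(q(6) - 77) = ((-15 - 1*1)/(-5))*(2*6 - 77) = (-(-15 - 1)/5)*(12 - 77) = -⅕*(-16)*(-65) = (16/5)*(-65) = -208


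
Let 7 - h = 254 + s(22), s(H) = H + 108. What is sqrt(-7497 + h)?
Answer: I*sqrt(7874) ≈ 88.736*I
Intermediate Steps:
s(H) = 108 + H
h = -377 (h = 7 - (254 + (108 + 22)) = 7 - (254 + 130) = 7 - 1*384 = 7 - 384 = -377)
sqrt(-7497 + h) = sqrt(-7497 - 377) = sqrt(-7874) = I*sqrt(7874)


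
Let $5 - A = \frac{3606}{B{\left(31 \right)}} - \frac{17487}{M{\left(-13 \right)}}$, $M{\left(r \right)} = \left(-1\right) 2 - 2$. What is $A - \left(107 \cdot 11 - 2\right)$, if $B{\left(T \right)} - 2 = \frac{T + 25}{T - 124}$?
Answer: $- \frac{2111571}{260} \approx -8121.4$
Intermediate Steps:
$B{\left(T \right)} = 2 + \frac{25 + T}{-124 + T}$ ($B{\left(T \right)} = 2 + \frac{T + 25}{T - 124} = 2 + \frac{25 + T}{-124 + T}$)
$M{\left(r \right)} = -4$ ($M{\left(r \right)} = -2 - 2 = -4$)
$A = - \frac{1806071}{260}$ ($A = 5 - \left(\frac{3606}{\frac{1}{-124 + 31} \left(-223 + 3 \cdot 31\right)} - \frac{17487}{-4}\right) = 5 - \left(\frac{3606}{\frac{1}{-93} \left(-223 + 93\right)} - - \frac{17487}{4}\right) = 5 - \left(\frac{3606}{\left(- \frac{1}{93}\right) \left(-130\right)} + \frac{17487}{4}\right) = 5 - \left(\frac{3606}{\frac{130}{93}} + \frac{17487}{4}\right) = 5 - \left(3606 \cdot \frac{93}{130} + \frac{17487}{4}\right) = 5 - \left(\frac{167679}{65} + \frac{17487}{4}\right) = 5 - \frac{1807371}{260} = - \frac{1806071}{260} \approx -6946.4$)
$A - \left(107 \cdot 11 - 2\right) = - \frac{1806071}{260} - \left(107 \cdot 11 - 2\right) = - \frac{1806071}{260} - \left(1177 - 2\right) = - \frac{1806071}{260} - 1175 = - \frac{2111571}{260}$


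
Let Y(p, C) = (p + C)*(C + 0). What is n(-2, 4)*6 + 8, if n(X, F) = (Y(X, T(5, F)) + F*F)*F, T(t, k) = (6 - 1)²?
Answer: 14192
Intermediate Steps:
T(t, k) = 25 (T(t, k) = 5² = 25)
Y(p, C) = C*(C + p) (Y(p, C) = (C + p)*C = C*(C + p))
n(X, F) = F*(625 + F² + 25*X) (n(X, F) = (25*(25 + X) + F*F)*F = ((625 + 25*X) + F²)*F = (625 + F² + 25*X)*F = F*(625 + F² + 25*X))
n(-2, 4)*6 + 8 = (4*(625 + 4² + 25*(-2)))*6 + 8 = (4*(625 + 16 - 50))*6 + 8 = (4*591)*6 + 8 = 2364*6 + 8 = 14184 + 8 = 14192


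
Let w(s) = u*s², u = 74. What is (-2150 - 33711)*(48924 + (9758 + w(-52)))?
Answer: -9280037858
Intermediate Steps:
w(s) = 74*s²
(-2150 - 33711)*(48924 + (9758 + w(-52))) = (-2150 - 33711)*(48924 + (9758 + 74*(-52)²)) = -35861*(48924 + (9758 + 74*2704)) = -35861*(48924 + (9758 + 200096)) = -35861*(48924 + 209854) = -35861*258778 = -9280037858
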